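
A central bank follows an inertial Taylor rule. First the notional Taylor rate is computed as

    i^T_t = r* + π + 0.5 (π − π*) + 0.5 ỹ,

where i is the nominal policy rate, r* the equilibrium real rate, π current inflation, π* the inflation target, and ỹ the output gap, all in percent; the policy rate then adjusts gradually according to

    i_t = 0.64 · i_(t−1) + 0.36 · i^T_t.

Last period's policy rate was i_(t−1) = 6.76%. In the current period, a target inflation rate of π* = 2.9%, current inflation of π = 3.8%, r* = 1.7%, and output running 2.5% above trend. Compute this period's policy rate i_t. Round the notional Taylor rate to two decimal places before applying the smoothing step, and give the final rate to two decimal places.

Output 2.5% above potential → ỹ = 2.5.
i^T_t = 1.7 + 3.8 + 0.5 × (3.8 − 2.9) + 0.5 × 2.5
   = 1.7 + 3.8 + 0.45 + 1.25 = 7.20
i_t = 0.64 × 6.76 + 0.36 × 7.20 = 4.3264 + 2.592 = 6.92

6.92%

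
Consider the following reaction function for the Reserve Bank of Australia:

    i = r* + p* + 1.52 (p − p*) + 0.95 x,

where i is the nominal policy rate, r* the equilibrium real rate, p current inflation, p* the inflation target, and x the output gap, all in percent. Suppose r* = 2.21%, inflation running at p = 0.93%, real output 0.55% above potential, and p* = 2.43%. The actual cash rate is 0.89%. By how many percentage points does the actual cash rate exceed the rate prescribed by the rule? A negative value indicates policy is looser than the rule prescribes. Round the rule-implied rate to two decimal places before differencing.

Output 0.55% above potential → x = 0.55.
i = 2.21 + 2.43 + 1.52 × (0.93 − 2.43) + 0.95 × 0.55
   = 2.21 + 2.43 − 2.28 + 0.5225 = 2.88
Deviation = 0.89 − 2.88 = -1.99 pp.

-1.99 pp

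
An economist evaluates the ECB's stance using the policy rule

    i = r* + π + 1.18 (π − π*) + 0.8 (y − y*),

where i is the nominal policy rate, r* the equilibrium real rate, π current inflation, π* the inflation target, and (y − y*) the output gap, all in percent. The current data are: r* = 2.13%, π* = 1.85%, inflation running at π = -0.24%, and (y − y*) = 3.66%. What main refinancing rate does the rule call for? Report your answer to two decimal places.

i = 2.13 + (-0.24) + 1.18 × (-0.24 − 1.85) + 0.8 × 3.66
   = 2.13 − 0.24 − 2.4662 + 2.928 = 2.35

2.35%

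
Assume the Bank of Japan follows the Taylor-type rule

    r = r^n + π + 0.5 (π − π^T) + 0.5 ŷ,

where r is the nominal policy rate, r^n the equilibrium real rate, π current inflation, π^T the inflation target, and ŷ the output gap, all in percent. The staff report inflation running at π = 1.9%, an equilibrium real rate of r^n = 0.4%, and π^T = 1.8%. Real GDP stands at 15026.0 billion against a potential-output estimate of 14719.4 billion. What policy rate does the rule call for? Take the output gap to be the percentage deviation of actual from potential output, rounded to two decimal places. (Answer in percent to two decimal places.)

3.39%

Output gap = 100 × (15026.0 − 14719.4) / 14719.4 = 2.08%.
r = 0.40 + 1.90 + 0.5 × (1.90 − 1.80) + 0.5 × 2.08
   = 0.40 + 1.9 + 0.05 + 1.04 = 3.39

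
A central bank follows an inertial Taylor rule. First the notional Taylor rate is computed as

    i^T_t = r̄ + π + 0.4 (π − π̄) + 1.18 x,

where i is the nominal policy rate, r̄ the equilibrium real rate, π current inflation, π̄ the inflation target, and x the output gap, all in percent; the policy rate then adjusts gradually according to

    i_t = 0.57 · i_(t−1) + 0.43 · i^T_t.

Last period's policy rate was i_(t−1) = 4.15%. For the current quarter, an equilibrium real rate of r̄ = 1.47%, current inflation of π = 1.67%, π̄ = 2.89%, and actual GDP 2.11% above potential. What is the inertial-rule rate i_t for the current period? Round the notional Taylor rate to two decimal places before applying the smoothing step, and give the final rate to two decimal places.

Output 2.11% above potential → x = 2.11.
i^T_t = 1.47 + 1.67 + 0.4 × (1.67 − 2.89) + 1.18 × 2.11
   = 1.47 + 1.67 − 0.488 + 2.4898 = 5.14
i_t = 0.57 × 4.15 + 0.43 × 5.14 = 2.3655 + 2.2102 = 4.58

4.58%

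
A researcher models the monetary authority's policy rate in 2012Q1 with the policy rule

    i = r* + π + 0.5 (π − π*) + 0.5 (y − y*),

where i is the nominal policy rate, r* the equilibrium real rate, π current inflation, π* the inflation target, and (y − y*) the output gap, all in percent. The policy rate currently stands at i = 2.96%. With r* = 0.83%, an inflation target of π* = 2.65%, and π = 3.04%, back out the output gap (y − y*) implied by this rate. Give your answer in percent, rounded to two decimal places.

-2.21%

0.5 (y − y*) = 2.96 − 0.83 − 3.04 − 0.5 × (3.04 − 2.65) = -1.105
(y − y*) = -1.105 / 0.5 = -2.21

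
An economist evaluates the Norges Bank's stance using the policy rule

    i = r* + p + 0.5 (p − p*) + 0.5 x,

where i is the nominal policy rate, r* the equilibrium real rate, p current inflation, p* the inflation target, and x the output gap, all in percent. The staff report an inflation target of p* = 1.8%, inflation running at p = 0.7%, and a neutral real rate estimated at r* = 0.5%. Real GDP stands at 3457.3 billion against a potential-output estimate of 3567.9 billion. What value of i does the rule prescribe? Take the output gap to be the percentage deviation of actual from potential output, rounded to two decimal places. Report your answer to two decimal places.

-0.90%

Output gap = 100 × (3457.3 − 3567.9) / 3567.9 = -3.10%.
i = 0.50 + 0.70 + 0.5 × (0.70 − 1.80) + 0.5 × (-3.10)
   = 0.50 + 0.7 − 0.55 − 1.55 = -0.90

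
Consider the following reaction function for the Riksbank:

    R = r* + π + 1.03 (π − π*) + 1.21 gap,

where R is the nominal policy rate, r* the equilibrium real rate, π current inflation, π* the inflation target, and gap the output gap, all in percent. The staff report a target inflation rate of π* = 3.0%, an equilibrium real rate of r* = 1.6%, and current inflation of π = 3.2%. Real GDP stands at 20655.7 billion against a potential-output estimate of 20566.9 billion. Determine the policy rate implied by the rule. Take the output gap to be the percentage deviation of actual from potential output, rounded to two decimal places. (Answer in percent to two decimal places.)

5.53%

Output gap = 100 × (20655.7 − 20566.9) / 20566.9 = 0.43%.
R = 1.60 + 3.20 + 1.03 × (3.20 − 3.00) + 1.21 × 0.43
   = 1.60 + 3.2 + 0.206 + 0.5203 = 5.53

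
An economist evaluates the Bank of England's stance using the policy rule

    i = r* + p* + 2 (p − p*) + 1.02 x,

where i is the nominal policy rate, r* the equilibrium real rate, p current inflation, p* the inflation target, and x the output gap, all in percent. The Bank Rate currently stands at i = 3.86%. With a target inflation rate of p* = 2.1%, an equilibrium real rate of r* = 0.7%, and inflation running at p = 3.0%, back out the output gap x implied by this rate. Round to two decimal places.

1.02 x = 3.86 − 0.7 − 2.1 − 2 × (3.0 − 2.1) = -0.74
x = -0.74 / 1.02 = -0.73

-0.73%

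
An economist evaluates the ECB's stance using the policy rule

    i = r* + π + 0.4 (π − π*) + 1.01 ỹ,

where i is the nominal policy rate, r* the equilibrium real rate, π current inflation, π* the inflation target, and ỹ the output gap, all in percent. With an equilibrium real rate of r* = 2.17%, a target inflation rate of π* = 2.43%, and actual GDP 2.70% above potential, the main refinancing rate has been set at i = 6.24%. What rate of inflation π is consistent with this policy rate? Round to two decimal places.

Output 2.70% above potential → ỹ = 2.70.
Collecting π: i = r* + (1 + 0.4) π − 0.4 π* + 1.01 ỹ
1.4 π = 6.24 − 2.17 + 0.4 × 2.43 − 1.01 × 2.70 = 2.315
π = 2.315 / 1.4 = 1.65

1.65%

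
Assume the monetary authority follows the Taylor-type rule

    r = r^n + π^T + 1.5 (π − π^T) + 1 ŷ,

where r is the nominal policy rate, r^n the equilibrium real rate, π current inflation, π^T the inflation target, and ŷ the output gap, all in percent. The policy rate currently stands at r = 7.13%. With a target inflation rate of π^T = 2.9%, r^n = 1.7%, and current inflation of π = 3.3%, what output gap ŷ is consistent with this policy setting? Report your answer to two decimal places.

1 ŷ = 7.13 − 1.7 − 2.9 − 1.5 × (3.3 − 2.9) = 1.93
ŷ = 1.93 / 1 = 1.93

1.93%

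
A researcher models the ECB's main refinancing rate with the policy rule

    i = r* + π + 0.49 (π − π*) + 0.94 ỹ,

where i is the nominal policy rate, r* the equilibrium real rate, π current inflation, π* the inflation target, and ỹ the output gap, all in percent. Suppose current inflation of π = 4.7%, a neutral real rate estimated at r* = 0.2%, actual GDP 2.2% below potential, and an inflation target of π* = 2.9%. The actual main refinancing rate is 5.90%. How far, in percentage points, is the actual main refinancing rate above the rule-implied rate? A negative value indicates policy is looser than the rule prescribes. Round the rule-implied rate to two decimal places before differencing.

Output 2.2% below potential → ỹ = -2.2.
i = 0.2 + 4.7 + 0.49 × (4.7 − 2.9) + 0.94 × (-2.2)
   = 0.2 + 4.7 + 0.882 − 2.068 = 3.71
Deviation = 5.90 − 3.71 = 2.19 pp.

2.19 pp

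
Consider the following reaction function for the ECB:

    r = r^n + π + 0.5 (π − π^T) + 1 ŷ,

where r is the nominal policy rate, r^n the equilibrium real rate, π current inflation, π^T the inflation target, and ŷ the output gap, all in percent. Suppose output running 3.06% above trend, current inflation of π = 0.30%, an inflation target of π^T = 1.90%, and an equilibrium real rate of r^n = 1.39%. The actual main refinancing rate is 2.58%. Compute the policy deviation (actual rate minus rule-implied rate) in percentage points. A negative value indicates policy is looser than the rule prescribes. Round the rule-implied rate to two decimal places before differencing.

-1.37 pp

Output 3.06% above potential → ŷ = 3.06.
r = 1.39 + 0.30 + 0.5 × (0.30 − 1.90) + 1 × 3.06
   = 1.39 + 0.3 − 0.8 + 3.06 = 3.95
Deviation = 2.58 − 3.95 = -1.37 pp.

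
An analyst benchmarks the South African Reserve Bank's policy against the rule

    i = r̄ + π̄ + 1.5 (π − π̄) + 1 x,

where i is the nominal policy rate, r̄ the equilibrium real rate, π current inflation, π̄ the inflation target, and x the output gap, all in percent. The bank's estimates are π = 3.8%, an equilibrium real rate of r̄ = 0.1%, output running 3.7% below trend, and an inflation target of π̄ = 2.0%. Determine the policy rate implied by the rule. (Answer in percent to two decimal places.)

Output 3.7% below potential → x = -3.7.
i = 0.1 + 2.0 + 1.5 × (3.8 − 2.0) + 1 × (-3.7)
   = 0.1 + 2 + 2.7 − 3.7 = 1.10

1.10%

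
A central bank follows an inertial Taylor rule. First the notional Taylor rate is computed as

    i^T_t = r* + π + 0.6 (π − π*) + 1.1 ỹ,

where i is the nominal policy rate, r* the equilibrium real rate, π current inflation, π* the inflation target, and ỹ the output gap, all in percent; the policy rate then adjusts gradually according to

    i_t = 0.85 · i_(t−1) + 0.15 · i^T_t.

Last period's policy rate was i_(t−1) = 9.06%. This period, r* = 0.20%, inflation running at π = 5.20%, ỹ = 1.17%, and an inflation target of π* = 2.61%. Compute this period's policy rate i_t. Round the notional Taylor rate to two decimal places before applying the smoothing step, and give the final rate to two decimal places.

8.94%

i^T_t = 0.20 + 5.20 + 0.6 × (5.20 − 2.61) + 1.1 × 1.17
   = 0.20 + 5.2 + 1.554 + 1.287 = 8.24
i_t = 0.85 × 9.06 + 0.15 × 8.24 = 7.701 + 1.236 = 8.94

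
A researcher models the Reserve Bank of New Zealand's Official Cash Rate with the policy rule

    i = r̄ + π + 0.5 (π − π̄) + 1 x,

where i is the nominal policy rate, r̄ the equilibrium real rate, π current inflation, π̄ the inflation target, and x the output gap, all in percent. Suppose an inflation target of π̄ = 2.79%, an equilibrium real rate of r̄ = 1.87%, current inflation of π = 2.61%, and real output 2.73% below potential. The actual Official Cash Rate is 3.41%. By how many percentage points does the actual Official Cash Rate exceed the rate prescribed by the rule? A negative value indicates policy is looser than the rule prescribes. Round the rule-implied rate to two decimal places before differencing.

1.75 pp

Output 2.73% below potential → x = -2.73.
i = 1.87 + 2.61 + 0.5 × (2.61 − 2.79) + 1 × (-2.73)
   = 1.87 + 2.61 − 0.09 − 2.73 = 1.66
Deviation = 3.41 − 1.66 = 1.75 pp.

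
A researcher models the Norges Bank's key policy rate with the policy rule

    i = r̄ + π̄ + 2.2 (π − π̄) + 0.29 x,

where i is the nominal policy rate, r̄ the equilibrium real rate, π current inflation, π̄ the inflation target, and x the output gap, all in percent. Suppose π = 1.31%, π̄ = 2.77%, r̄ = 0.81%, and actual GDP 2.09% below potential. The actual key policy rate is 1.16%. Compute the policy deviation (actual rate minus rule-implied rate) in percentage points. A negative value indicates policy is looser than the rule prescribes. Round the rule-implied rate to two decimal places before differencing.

Output 2.09% below potential → x = -2.09.
i = 0.81 + 2.77 + 2.2 × (1.31 − 2.77) + 0.29 × (-2.09)
   = 0.81 + 2.77 − 3.212 − 0.6061 = -0.24
Deviation = 1.16 − (-0.24) = 1.40 pp.

1.40 pp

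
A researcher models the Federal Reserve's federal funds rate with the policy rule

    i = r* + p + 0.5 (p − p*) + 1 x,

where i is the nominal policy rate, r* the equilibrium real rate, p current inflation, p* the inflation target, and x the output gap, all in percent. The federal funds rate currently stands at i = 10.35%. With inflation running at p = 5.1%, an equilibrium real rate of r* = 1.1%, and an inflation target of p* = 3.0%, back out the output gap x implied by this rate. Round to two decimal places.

3.10%

1 x = 10.35 − 1.1 − 5.1 − 0.5 × (5.1 − 3.0) = 3.1
x = 3.1 / 1 = 3.10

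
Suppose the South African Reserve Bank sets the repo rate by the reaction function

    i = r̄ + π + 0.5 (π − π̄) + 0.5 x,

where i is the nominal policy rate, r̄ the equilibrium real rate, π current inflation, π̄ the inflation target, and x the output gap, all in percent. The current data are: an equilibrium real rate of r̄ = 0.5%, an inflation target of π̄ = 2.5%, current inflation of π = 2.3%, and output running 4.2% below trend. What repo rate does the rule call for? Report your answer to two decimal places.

0.60%

Output 4.2% below potential → x = -4.2.
i = 0.5 + 2.3 + 0.5 × (2.3 − 2.5) + 0.5 × (-4.2)
   = 0.5 + 2.3 − 0.1 − 2.1 = 0.60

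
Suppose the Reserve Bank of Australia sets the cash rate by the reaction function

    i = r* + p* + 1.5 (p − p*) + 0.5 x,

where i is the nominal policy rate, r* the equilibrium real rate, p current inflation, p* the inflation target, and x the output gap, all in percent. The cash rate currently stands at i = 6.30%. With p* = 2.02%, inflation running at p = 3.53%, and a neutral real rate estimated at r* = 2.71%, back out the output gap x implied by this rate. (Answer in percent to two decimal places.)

-1.39%

0.5 x = 6.30 − 2.71 − 2.02 − 1.5 × (3.53 − 2.02) = -0.695
x = -0.695 / 0.5 = -1.39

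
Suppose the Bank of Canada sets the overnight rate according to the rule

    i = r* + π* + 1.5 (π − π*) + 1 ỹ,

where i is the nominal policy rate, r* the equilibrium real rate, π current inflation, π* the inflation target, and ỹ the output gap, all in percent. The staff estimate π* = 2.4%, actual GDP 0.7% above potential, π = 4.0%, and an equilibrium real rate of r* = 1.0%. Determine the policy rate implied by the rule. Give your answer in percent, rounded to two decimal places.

6.50%

Output 0.7% above potential → ỹ = 0.7.
i = 1.0 + 2.4 + 1.5 × (4.0 − 2.4) + 1 × 0.7
   = 1.0 + 2.4 + 2.4 + 0.7 = 6.50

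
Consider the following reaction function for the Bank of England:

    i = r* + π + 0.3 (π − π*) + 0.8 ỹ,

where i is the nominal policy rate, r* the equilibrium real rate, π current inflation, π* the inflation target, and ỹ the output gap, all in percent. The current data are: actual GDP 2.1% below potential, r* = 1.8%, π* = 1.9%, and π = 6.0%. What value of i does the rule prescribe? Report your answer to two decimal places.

7.35%

Output 2.1% below potential → ỹ = -2.1.
i = 1.8 + 6.0 + 0.3 × (6.0 − 1.9) + 0.8 × (-2.1)
   = 1.8 + 6 + 1.23 − 1.68 = 7.35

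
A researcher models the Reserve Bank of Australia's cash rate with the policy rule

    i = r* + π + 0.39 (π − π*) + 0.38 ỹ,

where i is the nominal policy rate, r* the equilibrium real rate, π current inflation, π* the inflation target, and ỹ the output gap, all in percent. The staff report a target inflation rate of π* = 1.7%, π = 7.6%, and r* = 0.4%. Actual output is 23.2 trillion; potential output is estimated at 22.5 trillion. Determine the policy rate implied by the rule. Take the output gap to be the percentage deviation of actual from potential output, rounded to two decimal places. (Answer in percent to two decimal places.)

Output gap = 100 × (23.2 − 22.5) / 22.5 = 3.11%.
i = 0.40 + 7.60 + 0.39 × (7.60 − 1.70) + 0.38 × 3.11
   = 0.40 + 7.6 + 2.301 + 1.1818 = 11.48

11.48%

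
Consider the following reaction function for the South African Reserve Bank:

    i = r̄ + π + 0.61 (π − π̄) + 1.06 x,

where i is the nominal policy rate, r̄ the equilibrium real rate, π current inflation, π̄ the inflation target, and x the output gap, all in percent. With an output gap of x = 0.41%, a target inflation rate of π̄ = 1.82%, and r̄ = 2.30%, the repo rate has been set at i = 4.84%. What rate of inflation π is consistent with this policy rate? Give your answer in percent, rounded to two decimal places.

2.00%

Collecting π: i = r̄ + (1 + 0.61) π − 0.61 π̄ + 1.06 x
1.61 π = 4.84 − 2.30 + 0.61 × 1.82 − 1.06 × 0.41 = 3.2156
π = 3.2156 / 1.61 = 2.00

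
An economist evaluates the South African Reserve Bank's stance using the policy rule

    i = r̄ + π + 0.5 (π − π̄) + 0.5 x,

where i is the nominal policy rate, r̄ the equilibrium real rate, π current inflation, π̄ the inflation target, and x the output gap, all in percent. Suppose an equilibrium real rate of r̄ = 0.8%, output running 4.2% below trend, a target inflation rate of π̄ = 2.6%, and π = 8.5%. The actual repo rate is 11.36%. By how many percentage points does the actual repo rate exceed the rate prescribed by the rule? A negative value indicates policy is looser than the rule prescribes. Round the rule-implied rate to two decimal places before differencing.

1.21 pp

Output 4.2% below potential → x = -4.2.
i = 0.8 + 8.5 + 0.5 × (8.5 − 2.6) + 0.5 × (-4.2)
   = 0.8 + 8.5 + 2.95 − 2.1 = 10.15
Deviation = 11.36 − 10.15 = 1.21 pp.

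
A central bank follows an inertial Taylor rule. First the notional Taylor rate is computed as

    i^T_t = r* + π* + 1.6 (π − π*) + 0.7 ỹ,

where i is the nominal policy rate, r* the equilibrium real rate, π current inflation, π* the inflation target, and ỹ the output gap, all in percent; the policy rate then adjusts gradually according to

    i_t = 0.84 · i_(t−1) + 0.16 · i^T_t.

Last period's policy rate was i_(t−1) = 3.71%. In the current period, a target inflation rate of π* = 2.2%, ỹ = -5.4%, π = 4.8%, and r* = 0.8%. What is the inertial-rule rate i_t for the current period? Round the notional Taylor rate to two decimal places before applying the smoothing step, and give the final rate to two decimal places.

3.66%

i^T_t = 0.8 + 2.2 + 1.6 × (4.8 − 2.2) + 0.7 × (-5.4)
   = 0.8 + 2.2 + 4.16 − 3.78 = 3.38
i_t = 0.84 × 3.71 + 0.16 × 3.38 = 3.1164 + 0.5408 = 3.66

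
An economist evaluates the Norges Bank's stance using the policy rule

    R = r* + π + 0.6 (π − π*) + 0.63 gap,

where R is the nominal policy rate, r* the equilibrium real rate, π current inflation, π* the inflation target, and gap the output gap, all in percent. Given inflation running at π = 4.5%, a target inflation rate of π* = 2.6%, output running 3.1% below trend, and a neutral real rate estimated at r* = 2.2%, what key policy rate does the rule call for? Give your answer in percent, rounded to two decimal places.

5.89%

Output 3.1% below potential → gap = -3.1.
R = 2.2 + 4.5 + 0.6 × (4.5 − 2.6) + 0.63 × (-3.1)
   = 2.2 + 4.5 + 1.14 − 1.953 = 5.89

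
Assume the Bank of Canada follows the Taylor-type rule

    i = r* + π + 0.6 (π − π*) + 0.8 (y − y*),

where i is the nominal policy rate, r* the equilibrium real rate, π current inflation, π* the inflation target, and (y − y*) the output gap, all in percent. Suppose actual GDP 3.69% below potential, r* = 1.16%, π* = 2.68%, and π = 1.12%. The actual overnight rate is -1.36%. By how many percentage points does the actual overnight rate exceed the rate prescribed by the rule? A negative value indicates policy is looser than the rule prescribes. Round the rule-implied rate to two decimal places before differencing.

Output 3.69% below potential → (y − y*) = -3.69.
i = 1.16 + 1.12 + 0.6 × (1.12 − 2.68) + 0.8 × (-3.69)
   = 1.16 + 1.12 − 0.936 − 2.952 = -1.61
Deviation = -1.36 − (-1.61) = 0.25 pp.

0.25 pp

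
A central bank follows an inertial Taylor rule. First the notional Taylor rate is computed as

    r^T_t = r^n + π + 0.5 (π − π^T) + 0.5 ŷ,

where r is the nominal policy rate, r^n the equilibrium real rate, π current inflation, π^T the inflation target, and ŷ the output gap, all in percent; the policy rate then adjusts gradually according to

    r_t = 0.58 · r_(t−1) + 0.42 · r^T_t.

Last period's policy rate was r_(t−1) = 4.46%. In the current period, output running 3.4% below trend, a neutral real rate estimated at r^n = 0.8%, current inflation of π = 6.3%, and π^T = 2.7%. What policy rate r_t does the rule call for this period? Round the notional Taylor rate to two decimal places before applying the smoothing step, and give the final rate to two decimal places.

Output 3.4% below potential → ŷ = -3.4.
r^T_t = 0.8 + 6.3 + 0.5 × (6.3 − 2.7) + 0.5 × (-3.4)
   = 0.8 + 6.3 + 1.8 − 1.7 = 7.20
r_t = 0.58 × 4.46 + 0.42 × 7.20 = 2.5868 + 3.024 = 5.61

5.61%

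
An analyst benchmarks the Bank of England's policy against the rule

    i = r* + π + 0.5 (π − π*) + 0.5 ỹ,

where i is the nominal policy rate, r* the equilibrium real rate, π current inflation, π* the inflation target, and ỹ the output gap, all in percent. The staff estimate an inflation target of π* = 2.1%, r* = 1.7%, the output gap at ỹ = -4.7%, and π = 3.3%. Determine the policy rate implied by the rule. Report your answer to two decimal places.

i = 1.7 + 3.3 + 0.5 × (3.3 − 2.1) + 0.5 × (-4.7)
   = 1.7 + 3.3 + 0.6 − 2.35 = 3.25

3.25%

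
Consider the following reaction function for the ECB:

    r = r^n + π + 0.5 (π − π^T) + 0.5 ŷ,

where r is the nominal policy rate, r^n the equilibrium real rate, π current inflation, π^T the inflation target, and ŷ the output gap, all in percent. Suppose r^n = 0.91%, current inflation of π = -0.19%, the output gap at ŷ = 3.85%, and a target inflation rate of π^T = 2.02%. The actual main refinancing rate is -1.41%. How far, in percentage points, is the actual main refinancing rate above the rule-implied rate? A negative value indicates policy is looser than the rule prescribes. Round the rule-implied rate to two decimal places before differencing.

r = 0.91 + (-0.19) + 0.5 × (-0.19 − 2.02) + 0.5 × 3.85
   = 0.91 − 0.19 − 1.105 + 1.925 = 1.54
Deviation = -1.41 − 1.54 = -2.95 pp.

-2.95 pp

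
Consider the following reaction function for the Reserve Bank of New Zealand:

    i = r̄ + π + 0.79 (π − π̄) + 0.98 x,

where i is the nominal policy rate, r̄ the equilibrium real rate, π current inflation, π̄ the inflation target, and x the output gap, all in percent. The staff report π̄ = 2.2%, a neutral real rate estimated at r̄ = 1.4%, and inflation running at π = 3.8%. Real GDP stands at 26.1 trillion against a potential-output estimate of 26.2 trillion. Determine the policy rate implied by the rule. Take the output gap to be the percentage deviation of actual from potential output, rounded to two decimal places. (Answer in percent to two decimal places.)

Output gap = 100 × (26.1 − 26.2) / 26.2 = -0.38%.
i = 1.40 + 3.80 + 0.79 × (3.80 − 2.20) + 0.98 × (-0.38)
   = 1.40 + 3.8 + 1.264 − 0.3724 = 6.09

6.09%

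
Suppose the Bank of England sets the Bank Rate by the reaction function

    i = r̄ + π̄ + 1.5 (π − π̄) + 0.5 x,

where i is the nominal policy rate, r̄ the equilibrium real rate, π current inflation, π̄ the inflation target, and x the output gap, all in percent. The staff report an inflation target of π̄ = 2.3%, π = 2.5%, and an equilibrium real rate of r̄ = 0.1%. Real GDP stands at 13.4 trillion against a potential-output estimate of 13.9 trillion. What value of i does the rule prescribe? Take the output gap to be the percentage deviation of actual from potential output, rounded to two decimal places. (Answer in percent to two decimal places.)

Output gap = 100 × (13.4 − 13.9) / 13.9 = -3.60%.
i = 0.10 + 2.30 + 1.5 × (2.50 − 2.30) + 0.5 × (-3.60)
   = 0.10 + 2.3 + 0.3 − 1.8 = 0.90

0.90%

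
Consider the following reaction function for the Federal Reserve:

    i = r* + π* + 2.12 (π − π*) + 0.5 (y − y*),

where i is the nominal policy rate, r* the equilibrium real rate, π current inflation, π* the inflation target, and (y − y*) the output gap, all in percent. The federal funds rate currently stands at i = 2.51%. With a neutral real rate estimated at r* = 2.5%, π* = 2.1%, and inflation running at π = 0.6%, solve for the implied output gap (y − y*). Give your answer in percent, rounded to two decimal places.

0.5 (y − y*) = 2.51 − 2.5 − 2.1 − 2.12 × (0.6 − 2.1) = 1.09
(y − y*) = 1.09 / 0.5 = 2.18

2.18%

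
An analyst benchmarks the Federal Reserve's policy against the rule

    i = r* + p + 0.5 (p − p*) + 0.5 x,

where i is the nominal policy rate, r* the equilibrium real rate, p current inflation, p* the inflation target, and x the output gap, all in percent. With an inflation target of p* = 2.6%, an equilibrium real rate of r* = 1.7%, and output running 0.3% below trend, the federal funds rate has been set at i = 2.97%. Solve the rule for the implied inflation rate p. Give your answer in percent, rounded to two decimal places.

Output 0.3% below potential → x = -0.3.
Collecting p: i = r* + (1 + 0.5) p − 0.5 p* + 0.5 x
1.5 p = 2.97 − 1.7 + 0.5 × 2.6 − 0.5 × (-0.3) = 2.72
p = 2.72 / 1.5 = 1.81

1.81%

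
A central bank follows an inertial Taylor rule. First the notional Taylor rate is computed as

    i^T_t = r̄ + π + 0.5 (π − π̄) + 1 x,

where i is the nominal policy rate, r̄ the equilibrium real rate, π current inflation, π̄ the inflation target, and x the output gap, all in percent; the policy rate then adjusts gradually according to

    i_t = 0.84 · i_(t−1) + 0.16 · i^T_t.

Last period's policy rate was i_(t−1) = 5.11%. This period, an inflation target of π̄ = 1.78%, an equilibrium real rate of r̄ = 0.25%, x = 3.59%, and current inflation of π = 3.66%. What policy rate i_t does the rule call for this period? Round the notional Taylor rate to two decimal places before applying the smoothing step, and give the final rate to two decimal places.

i^T_t = 0.25 + 3.66 + 0.5 × (3.66 − 1.78) + 1 × 3.59
   = 0.25 + 3.66 + 0.94 + 3.59 = 8.44
i_t = 0.84 × 5.11 + 0.16 × 8.44 = 4.2924 + 1.3504 = 5.64

5.64%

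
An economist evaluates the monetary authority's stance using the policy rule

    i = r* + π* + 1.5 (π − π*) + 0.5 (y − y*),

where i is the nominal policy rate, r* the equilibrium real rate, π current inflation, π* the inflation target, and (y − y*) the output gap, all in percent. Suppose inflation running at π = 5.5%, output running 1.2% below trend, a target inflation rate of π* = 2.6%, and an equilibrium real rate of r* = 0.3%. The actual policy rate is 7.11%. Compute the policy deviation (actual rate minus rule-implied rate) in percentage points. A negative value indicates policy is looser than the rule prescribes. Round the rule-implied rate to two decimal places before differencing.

0.46 pp

Output 1.2% below potential → (y − y*) = -1.2.
i = 0.3 + 2.6 + 1.5 × (5.5 − 2.6) + 0.5 × (-1.2)
   = 0.3 + 2.6 + 4.35 − 0.6 = 6.65
Deviation = 7.11 − 6.65 = 0.46 pp.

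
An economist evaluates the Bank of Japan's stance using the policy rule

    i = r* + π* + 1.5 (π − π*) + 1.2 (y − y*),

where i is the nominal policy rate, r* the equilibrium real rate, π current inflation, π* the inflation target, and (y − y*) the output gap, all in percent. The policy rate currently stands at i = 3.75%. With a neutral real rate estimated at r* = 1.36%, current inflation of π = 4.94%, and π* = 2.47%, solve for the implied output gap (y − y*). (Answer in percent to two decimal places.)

1.2 (y − y*) = 3.75 − 1.36 − 2.47 − 1.5 × (4.94 − 2.47) = -3.785
(y − y*) = -3.785 / 1.2 = -3.15

-3.15%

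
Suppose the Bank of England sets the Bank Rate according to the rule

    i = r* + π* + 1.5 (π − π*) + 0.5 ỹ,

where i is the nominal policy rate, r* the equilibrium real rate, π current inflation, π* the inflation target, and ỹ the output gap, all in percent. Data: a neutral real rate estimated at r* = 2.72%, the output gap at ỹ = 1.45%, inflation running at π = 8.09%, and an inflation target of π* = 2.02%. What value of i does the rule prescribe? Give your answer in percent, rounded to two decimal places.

i = 2.72 + 2.02 + 1.5 × (8.09 − 2.02) + 0.5 × 1.45
   = 2.72 + 2.02 + 9.105 + 0.725 = 14.57

14.57%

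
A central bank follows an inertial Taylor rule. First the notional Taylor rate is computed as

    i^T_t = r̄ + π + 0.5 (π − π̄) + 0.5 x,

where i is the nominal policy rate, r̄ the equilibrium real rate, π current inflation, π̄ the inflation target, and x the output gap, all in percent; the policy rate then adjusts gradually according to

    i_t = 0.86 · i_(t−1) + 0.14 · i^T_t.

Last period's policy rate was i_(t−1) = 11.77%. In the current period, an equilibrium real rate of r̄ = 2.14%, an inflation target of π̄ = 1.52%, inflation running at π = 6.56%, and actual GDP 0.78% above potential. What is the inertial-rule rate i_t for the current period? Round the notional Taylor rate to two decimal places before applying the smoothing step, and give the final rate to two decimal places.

Output 0.78% above potential → x = 0.78.
i^T_t = 2.14 + 6.56 + 0.5 × (6.56 − 1.52) + 0.5 × 0.78
   = 2.14 + 6.56 + 2.52 + 0.39 = 11.61
i_t = 0.86 × 11.77 + 0.14 × 11.61 = 10.1222 + 1.6254 = 11.75

11.75%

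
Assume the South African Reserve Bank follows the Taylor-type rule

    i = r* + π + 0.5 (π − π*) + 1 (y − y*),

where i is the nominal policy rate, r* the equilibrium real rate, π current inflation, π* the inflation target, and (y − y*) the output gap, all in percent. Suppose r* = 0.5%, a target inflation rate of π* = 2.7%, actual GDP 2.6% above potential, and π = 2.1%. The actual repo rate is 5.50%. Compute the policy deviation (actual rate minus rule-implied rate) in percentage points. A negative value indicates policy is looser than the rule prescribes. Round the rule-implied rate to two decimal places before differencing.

Output 2.6% above potential → (y − y*) = 2.6.
i = 0.5 + 2.1 + 0.5 × (2.1 − 2.7) + 1 × 2.6
   = 0.5 + 2.1 − 0.3 + 2.6 = 4.90
Deviation = 5.50 − 4.90 = 0.60 pp.

0.60 pp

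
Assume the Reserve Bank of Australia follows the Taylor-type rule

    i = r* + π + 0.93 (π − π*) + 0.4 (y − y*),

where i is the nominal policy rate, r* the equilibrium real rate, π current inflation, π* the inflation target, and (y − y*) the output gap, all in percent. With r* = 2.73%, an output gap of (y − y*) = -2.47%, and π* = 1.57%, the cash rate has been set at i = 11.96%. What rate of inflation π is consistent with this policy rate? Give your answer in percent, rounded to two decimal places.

Collecting π: i = r* + (1 + 0.93) π − 0.93 π* + 0.4 (y − y*)
1.93 π = 11.96 − 2.73 + 0.93 × 1.57 − 0.4 × (-2.47) = 11.6781
π = 11.6781 / 1.93 = 6.05

6.05%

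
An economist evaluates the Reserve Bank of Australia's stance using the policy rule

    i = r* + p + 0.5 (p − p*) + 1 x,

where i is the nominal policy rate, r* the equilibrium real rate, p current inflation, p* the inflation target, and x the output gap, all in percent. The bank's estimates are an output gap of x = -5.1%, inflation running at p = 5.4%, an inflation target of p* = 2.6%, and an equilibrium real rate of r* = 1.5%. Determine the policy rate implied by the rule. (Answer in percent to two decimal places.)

i = 1.5 + 5.4 + 0.5 × (5.4 − 2.6) + 1 × (-5.1)
   = 1.5 + 5.4 + 1.4 − 5.1 = 3.20

3.20%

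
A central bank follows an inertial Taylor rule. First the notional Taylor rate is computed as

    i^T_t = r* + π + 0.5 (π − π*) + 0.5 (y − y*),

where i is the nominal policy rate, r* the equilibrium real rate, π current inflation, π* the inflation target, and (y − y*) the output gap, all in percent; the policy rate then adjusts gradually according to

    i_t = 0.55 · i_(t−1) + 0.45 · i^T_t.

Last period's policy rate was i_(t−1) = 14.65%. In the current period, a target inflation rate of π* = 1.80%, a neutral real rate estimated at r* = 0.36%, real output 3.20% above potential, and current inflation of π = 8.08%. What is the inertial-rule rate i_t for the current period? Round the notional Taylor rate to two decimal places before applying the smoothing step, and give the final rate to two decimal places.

Output 3.20% above potential → (y − y*) = 3.20.
i^T_t = 0.36 + 8.08 + 0.5 × (8.08 − 1.80) + 0.5 × 3.20
   = 0.36 + 8.08 + 3.14 + 1.6 = 13.18
i_t = 0.55 × 14.65 + 0.45 × 13.18 = 8.0575 + 5.931 = 13.99

13.99%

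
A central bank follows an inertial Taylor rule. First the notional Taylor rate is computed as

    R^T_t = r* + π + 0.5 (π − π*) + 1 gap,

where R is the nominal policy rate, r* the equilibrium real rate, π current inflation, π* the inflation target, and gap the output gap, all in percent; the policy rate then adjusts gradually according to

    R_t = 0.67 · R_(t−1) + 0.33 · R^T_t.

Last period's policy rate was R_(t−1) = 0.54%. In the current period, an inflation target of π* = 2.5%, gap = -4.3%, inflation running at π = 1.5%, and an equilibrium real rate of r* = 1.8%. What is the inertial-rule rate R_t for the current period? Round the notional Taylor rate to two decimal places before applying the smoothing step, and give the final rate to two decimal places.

R^T_t = 1.8 + 1.5 + 0.5 × (1.5 − 2.5) + 1 × (-4.3)
   = 1.8 + 1.5 − 0.5 − 4.3 = -1.50
R_t = 0.67 × 0.54 + 0.33 × (-1.50) = 0.3618 − 0.495 = -0.13

-0.13%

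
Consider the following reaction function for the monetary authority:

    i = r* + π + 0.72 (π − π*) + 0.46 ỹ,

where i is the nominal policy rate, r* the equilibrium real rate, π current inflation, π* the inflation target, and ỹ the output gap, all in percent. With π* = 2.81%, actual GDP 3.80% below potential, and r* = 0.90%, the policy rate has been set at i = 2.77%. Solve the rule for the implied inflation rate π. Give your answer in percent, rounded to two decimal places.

3.28%

Output 3.80% below potential → ỹ = -3.80.
Collecting π: i = r* + (1 + 0.72) π − 0.72 π* + 0.46 ỹ
1.72 π = 2.77 − 0.90 + 0.72 × 2.81 − 0.46 × (-3.80) = 5.6412
π = 5.6412 / 1.72 = 3.28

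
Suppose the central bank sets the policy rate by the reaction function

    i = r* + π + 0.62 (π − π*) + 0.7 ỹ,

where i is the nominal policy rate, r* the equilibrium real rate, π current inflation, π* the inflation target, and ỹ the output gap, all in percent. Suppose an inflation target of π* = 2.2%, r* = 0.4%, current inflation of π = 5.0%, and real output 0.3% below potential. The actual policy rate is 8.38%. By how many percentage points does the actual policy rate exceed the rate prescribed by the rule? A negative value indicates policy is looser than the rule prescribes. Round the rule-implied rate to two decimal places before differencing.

Output 0.3% below potential → ỹ = -0.3.
i = 0.4 + 5.0 + 0.62 × (5.0 − 2.2) + 0.7 × (-0.3)
   = 0.4 + 5 + 1.736 − 0.21 = 6.93
Deviation = 8.38 − 6.93 = 1.45 pp.

1.45 pp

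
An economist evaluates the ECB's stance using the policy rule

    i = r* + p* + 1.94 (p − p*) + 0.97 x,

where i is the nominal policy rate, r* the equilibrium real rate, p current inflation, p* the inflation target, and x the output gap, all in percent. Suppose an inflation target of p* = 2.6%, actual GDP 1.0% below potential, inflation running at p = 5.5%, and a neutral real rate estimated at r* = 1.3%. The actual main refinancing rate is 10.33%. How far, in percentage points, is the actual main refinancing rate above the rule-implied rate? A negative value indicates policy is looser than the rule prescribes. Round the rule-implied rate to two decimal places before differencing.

Output 1.0% below potential → x = -1.0.
i = 1.3 + 2.6 + 1.94 × (5.5 − 2.6) + 0.97 × (-1.0)
   = 1.3 + 2.6 + 5.626 − 0.97 = 8.56
Deviation = 10.33 − 8.56 = 1.77 pp.

1.77 pp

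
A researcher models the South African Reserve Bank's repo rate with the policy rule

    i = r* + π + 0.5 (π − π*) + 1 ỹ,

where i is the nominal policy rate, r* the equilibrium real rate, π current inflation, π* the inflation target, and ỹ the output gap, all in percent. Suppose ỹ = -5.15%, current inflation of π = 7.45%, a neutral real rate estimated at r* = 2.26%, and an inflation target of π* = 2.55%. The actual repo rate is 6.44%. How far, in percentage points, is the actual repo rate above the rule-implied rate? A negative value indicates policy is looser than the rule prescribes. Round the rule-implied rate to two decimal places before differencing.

-0.57 pp

i = 2.26 + 7.45 + 0.5 × (7.45 − 2.55) + 1 × (-5.15)
   = 2.26 + 7.45 + 2.45 − 5.15 = 7.01
Deviation = 6.44 − 7.01 = -0.57 pp.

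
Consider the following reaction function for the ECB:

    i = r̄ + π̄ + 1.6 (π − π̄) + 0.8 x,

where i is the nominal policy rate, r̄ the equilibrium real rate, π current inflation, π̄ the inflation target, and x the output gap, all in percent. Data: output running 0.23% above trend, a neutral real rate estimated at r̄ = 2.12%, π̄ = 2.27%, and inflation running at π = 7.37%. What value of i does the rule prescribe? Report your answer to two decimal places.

Output 0.23% above potential → x = 0.23.
i = 2.12 + 2.27 + 1.6 × (7.37 − 2.27) + 0.8 × 0.23
   = 2.12 + 2.27 + 8.16 + 0.184 = 12.73

12.73%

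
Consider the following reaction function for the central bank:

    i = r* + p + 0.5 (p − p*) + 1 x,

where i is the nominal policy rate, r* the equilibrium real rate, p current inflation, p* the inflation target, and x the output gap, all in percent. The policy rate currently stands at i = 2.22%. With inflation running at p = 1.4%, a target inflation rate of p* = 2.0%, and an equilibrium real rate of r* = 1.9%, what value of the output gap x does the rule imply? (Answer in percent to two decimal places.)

-0.78%

1 x = 2.22 − 1.9 − 1.4 − 0.5 × (1.4 − 2.0) = -0.78
x = -0.78 / 1 = -0.78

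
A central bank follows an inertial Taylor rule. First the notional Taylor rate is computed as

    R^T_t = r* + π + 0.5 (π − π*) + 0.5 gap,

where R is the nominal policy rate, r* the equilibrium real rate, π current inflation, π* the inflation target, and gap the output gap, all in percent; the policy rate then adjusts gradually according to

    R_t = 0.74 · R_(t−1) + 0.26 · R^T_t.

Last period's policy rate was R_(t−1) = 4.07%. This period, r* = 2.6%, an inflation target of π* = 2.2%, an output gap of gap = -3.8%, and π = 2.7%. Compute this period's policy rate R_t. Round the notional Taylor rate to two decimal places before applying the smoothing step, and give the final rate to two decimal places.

3.96%

R^T_t = 2.6 + 2.7 + 0.5 × (2.7 − 2.2) + 0.5 × (-3.8)
   = 2.6 + 2.7 + 0.25 − 1.9 = 3.65
R_t = 0.74 × 4.07 + 0.26 × 3.65 = 3.0118 + 0.949 = 3.96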